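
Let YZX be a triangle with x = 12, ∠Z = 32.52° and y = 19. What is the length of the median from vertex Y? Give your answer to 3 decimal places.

m_Y ≈ 6.481

By the law of cosines, z² = x² + y² − 2·x·y·cos Z = 120.5, so z ≈ 10.977.
Median from Y: ½√(2·z² + 2·x² − y²) ≈ 6.4807.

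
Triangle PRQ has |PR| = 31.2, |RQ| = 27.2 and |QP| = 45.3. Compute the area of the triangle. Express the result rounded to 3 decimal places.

Semiperimeter s = (27.2 + 45.3 + 31.2)/2 = 51.85.
Heron's formula: area = √(51.85·24.65·6.55·20.65) ≈ 415.78.

area ≈ 415.780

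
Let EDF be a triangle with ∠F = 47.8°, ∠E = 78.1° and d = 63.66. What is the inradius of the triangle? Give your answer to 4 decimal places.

The third angle is ∠D = 180° − ∠F − ∠E = 54.10°.
Law of sines: e = d·sin E/sin D ≈ 76.9.
Law of sines: f = d·sin F/sin D ≈ 58.219.
Area = ½·d·e·sin F ≈ 1813.3.
Semiperimeter s = (76.9+63.66+58.219)/2 = 99.389.
Inradius = area/s = 1813.3/99.389 ≈ 18.244.

18.2442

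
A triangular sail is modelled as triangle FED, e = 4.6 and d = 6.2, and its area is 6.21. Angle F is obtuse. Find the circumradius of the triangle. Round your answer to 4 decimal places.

R ≈ 12.0936

From area = ½·e·d·sin F, we get sin F = 2·area/(e·d) ≈ 0.43548.
Taking the obtuse solution, ∠F ≈ 2.691 rad.
Law of cosines then gives f ≈ 10.533.
Circumradius = f/(2 sin F) ≈ 12.094.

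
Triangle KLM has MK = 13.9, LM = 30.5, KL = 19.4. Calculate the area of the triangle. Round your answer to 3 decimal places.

Semiperimeter s = (30.5 + 13.9 + 19.4)/2 = 31.9.
Heron's formula: area = √(31.9·1.4·18·12.5) ≈ 100.24.

100.242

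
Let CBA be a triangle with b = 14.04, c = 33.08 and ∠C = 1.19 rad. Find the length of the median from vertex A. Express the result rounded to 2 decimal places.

m_A ≈ 18.12

Law of sines: sin B = b·sin C/c ≈ 0.39402.
Since c ≥ b, only the acute value applies: ∠B ≈ 0.405 rad.
Then ∠A = π − ∠C − ∠B ≈ 1.547 rad.
Law of sines gives a = c·sin A/sin C ≈ 35.622.
Median from A: ½√(2·c² + 2·b² − a²) ≈ 18.124.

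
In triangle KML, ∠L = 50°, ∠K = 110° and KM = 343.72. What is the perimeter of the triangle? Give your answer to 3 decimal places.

918.818

The third angle is ∠M = 180° − ∠L − ∠K = 20.00°.
Law of sines: ML = KM·sin K/sin L ≈ 421.63.
Law of sines: LK = KM·sin M/sin L ≈ 153.46.
Semiperimeter s = (421.63+153.46+343.72)/2 = 459.41.
Perimeter = 421.63 + 153.46 + 343.72 = 918.82.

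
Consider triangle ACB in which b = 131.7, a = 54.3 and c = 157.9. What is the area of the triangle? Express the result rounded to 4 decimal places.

Semiperimeter s = (54.3 + 157.9 + 131.7)/2 = 171.95.
Heron's formula: area = √(171.95·117.65·14.05·40.25) ≈ 3382.3.

area ≈ 3382.3470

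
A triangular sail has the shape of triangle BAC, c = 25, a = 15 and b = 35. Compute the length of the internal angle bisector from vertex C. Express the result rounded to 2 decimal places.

By the law of cosines, cos C = (b² + a² − c²) / (2·b·a) ≈ 0.78571, so ∠C ≈ 38.21°.
The bisector from C has length 2·b·a·cos(∠C/2)/(b+a) ≈ 19.843.

t_C ≈ 19.84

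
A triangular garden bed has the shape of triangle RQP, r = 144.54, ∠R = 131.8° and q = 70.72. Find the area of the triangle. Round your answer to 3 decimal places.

2305.057

Law of sines: sin Q = q·sin R/r ≈ 0.36474.
Since r ≥ q, only the acute value applies: ∠Q ≈ 21.39°.
Then ∠P = 180° − ∠R − ∠Q ≈ 26.81°.
Law of sines gives p = r·sin P/sin R ≈ 87.445.
Area = ½·r·q·sin P ≈ 2305.1.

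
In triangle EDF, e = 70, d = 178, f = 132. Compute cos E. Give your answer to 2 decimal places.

cos E ≈ 0.94

By the law of cosines, cos E = (d² + f² − e²) / (2·d·f) ≈ 0.94076, so ∠E ≈ 19.82°.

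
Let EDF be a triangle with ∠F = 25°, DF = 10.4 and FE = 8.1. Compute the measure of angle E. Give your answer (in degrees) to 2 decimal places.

106.78

By the law of cosines, ED² = DF² + FE² − 2·DF·FE·cos F = 21.075, so ED ≈ 4.5908.
Law of cosines again: cos E = (FE² + ED² − DF²)/(2·FE·ED) ≈ -0.28875, so ∠E ≈ 106.78°.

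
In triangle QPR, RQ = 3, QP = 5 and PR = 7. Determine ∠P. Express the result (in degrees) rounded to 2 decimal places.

21.79

By the law of cosines, cos P = (QP² + PR² − RQ²) / (2·QP·PR) ≈ 0.92857, so ∠P ≈ 21.79°.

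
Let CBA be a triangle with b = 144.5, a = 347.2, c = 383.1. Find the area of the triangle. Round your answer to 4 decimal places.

25049.6844

Semiperimeter s = (383.1 + 144.5 + 347.2)/2 = 437.4.
Heron's formula: area = √(437.4·54.3·292.9·90.2) ≈ 25050.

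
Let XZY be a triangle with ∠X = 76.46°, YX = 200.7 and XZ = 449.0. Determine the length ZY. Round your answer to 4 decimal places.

By the law of cosines, ZY² = YX² + XZ² − 2·YX·XZ·cos X = 1.9969e+05, so ZY ≈ 446.86.

446.8620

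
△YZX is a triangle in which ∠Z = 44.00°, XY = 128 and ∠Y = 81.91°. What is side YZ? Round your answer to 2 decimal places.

149.24

The third angle is ∠X = 180° − ∠Y − ∠Z = 54.09°.
Law of sines: YZ = XY·sin X/sin Z ≈ 149.24.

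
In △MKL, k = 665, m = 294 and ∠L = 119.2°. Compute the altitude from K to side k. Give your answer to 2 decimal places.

By the law of cosines, l² = m² + k² − 2·m·k·cos L = 7.1942e+05, so l ≈ 848.19.
Area = ½·m·k·sin L ≈ 85332.
The altitude from K has length 2·area/k ≈ 256.64.

256.64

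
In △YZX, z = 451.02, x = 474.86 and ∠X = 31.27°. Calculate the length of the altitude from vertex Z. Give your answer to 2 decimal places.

Law of sines: sin Z = z·sin X/x ≈ 0.49301.
Since x ≥ z, only the acute value applies: ∠Z ≈ 29.54°.
Then ∠Y = 180° − ∠X − ∠Z ≈ 119.19°.
Law of sines gives y = x·sin Y/sin X ≈ 798.64.
Area = ½·x·z·sin Y ≈ 93485.
The altitude from Z has length 2·area/z ≈ 414.55.

h_Z ≈ 414.55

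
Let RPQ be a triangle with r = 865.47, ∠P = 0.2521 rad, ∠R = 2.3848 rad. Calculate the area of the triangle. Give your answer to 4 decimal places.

The third angle is ∠Q = π − ∠R − ∠P = 0.5047 rad.
Law of sines: p = r·sin P/sin R ≈ 314.42.
Law of sines: q = r·sin Q/sin R ≈ 609.51.
Area = ½·r·p·sin Q ≈ 65791.

65791.2963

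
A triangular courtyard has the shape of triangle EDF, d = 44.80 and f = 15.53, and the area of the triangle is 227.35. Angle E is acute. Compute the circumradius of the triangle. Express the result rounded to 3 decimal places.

26.447

From area = ½·d·f·sin E, we get sin E = 2·area/(d·f) ≈ 0.65354.
Taking the acute solution, ∠E ≈ 40.81°.
Law of cosines then gives e ≈ 34.569.
Circumradius = e/(2 sin E) ≈ 26.447.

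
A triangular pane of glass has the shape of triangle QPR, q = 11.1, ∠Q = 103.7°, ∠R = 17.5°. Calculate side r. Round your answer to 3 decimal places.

The third angle is ∠P = 180° − ∠R − ∠Q = 58.80°.
Law of sines: r = q·sin R/sin Q ≈ 3.4356.

3.436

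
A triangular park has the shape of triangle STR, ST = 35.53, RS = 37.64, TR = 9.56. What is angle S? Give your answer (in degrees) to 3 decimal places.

By the law of cosines, cos S = (RS² + ST² − TR²) / (2·RS·ST) ≈ 0.96749, so ∠S ≈ 14.65°.

∠S ≈ 14.649°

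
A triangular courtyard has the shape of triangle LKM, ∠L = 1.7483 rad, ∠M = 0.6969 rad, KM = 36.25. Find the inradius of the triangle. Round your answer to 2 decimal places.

r ≈ 6.58

The third angle is ∠K = π − ∠M − ∠L = 0.6964 rad.
Law of sines: ML = KM·sin K/sin L ≈ 23.624.
Law of sines: LK = KM·sin M/sin L ≈ 23.638.
Area = ½·KM·ML·sin M ≈ 274.83.
Semiperimeter s = (36.25+23.624+23.638)/2 = 41.756.
Inradius = area/s = 274.83/41.756 ≈ 6.5817.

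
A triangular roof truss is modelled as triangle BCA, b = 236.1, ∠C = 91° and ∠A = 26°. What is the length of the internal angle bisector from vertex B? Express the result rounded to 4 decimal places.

t_B ≈ 137.7088

The third angle is ∠B = 180° − ∠C − ∠A = 63.00°.
Law of sines: c = b·sin C/sin B ≈ 264.94.
Law of sines: a = b·sin A/sin B ≈ 116.16.
The bisector from B has length 2·c·a·cos(∠B/2)/(c+a) ≈ 137.71.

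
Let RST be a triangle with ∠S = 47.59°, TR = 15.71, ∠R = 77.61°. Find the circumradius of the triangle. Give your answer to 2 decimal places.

The third angle is ∠T = 180° − ∠R − ∠S = 54.80°.
Law of sines: ST = TR·sin R/sin S ≈ 20.782.
Law of sines: RS = TR·sin T/sin S ≈ 17.387.
Circumradius = TR/(2 sin S) ≈ 10.639.

10.64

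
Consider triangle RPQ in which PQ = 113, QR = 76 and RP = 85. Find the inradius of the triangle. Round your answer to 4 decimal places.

Semiperimeter s = (113 + 76 + 85)/2 = 137.
Heron's formula: area = √(137·24·61·52) ≈ 3229.5.
Inradius = area/s = 3229.5/137 ≈ 23.573.

23.5728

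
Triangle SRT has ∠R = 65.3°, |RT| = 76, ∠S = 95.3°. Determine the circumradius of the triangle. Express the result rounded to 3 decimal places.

The third angle is ∠T = 180° − ∠S − ∠R = 19.40°.
Law of sines: |TS| = |RT|·sin R/sin S ≈ 69.343.
Law of sines: |SR| = |RT|·sin T/sin S ≈ 25.353.
Circumradius = |RT|/(2 sin S) ≈ 38.163.

38.163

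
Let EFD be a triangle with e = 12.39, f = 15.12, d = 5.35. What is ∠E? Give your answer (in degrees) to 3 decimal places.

50.124

By the law of cosines, cos E = (f² + d² − e²) / (2·f·d) ≈ 0.64113, so ∠E ≈ 50.12°.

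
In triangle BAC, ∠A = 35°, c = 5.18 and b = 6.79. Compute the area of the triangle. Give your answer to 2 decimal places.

10.09

Area = ½·c·b·sin A ≈ 10.087.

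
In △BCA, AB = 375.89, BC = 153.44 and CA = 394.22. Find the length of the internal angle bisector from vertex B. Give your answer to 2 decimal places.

t_B ≈ 160.27

By the law of cosines, cos B = (AB² + BC² − CA²) / (2·AB·BC) ≈ 0.08173, so ∠B ≈ 85.31°.
The bisector from B has length 2·AB·BC·cos(∠B/2)/(AB+BC) ≈ 160.27.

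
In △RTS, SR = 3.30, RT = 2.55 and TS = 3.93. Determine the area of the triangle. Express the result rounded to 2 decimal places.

Semiperimeter s = (3.93 + 3.3 + 2.55)/2 = 4.89.
Heron's formula: area = √(4.89·0.96·1.59·2.34) ≈ 4.1792.

4.18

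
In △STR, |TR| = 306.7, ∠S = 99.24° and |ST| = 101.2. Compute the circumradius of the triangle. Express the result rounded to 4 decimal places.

Law of sines: sin R = |ST|·sin S/|TR| ≈ 0.32568.
Since |TR| ≥ |ST|, only the acute value applies: ∠R ≈ 19.01°.
Then ∠T = 180° − ∠S − ∠R ≈ 61.75°.
Law of sines gives |RS| = |TR|·sin T/sin S ≈ 273.73.
Circumradius = |TR|/(2 sin S) ≈ 155.37.

155.3660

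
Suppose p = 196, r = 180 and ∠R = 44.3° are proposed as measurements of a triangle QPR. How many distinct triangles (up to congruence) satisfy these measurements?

p·sin R = 196·sin(44.3°) ≈ 136.9.
Since p sin R < r < p (136.9 < 180 < 196), two triangles exist.

2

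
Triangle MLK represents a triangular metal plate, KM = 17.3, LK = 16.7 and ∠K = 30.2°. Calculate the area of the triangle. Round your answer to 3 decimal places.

area ≈ 72.664

Area = ½·LK·KM·sin K ≈ 72.664.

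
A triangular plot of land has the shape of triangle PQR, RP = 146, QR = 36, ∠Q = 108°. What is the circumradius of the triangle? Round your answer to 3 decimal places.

76.757

Law of sines: sin P = QR·sin Q/RP ≈ 0.23451.
Since RP ≥ QR, only the acute value applies: ∠P ≈ 13.56°.
Then ∠R = 180° − ∠Q − ∠P ≈ 58.44°.
Law of sines gives PQ = RP·sin R/sin Q ≈ 130.8.
Circumradius = RP/(2 sin Q) ≈ 76.757.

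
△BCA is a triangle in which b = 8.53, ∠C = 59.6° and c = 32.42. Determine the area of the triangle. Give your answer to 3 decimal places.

area ≈ 132.028

Law of sines: sin B = b·sin C/c ≈ 0.22694.
Since c ≥ b, only the acute value applies: ∠B ≈ 13.12°.
Then ∠A = 180° − ∠C − ∠B ≈ 107.28°.
Law of sines gives a = c·sin A/sin C ≈ 35.891.
Area = ½·c·b·sin A ≈ 132.03.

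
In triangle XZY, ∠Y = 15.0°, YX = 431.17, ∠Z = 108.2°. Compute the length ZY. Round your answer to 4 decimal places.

379.7877

The third angle is ∠X = 180° − ∠Z − ∠Y = 56.80°.
Law of sines: ZY = YX·sin X/sin Z ≈ 379.79.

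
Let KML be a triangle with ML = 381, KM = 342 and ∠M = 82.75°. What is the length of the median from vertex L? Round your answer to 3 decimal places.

m_L ≈ 397.439

By the law of cosines, LK² = KM² + ML² − 2·KM·ML·cos M = 2.2924e+05, so LK ≈ 478.79.
Median from L: ½√(2·ML² + 2·LK² − KM²) ≈ 397.44.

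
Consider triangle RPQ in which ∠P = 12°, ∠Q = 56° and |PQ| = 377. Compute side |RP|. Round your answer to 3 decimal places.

The third angle is ∠R = 180° − ∠P − ∠Q = 112.00°.
Law of sines: |RP| = |PQ|·sin Q/sin R ≈ 337.09.

337.093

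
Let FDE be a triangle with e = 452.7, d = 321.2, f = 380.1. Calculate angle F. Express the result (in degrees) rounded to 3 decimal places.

∠F ≈ 55.760°

By the law of cosines, cos F = (d² + e² − f²) / (2·d·e) ≈ 0.56266, so ∠F ≈ 55.76°.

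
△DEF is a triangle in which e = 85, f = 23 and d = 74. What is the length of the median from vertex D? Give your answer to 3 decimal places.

Median from D: ½√(2·e² + 2·f² − d²) ≈ 50.08.

m_D ≈ 50.080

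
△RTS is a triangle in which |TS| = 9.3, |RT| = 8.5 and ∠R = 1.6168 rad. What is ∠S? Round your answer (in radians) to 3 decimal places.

∠S ≈ 1.151 rad

Law of sines: sin S = |RT|·sin R/|TS| ≈ 0.91301.
Since |TS| ≥ |RT|, only the acute value applies: ∠S ≈ 1.1506 rad.
Then ∠T = π − ∠R − ∠S ≈ 0.3742 rad.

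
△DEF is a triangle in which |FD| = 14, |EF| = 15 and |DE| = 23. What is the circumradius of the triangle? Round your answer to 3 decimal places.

R ≈ 11.900

By the law of cosines, cos D = (|FD|² + |DE|² − |EF|²) / (2·|FD|·|DE|) ≈ 0.77640, so ∠D ≈ 0.682 rad.
Circumradius = |EF|/(2 sin D) ≈ 11.9.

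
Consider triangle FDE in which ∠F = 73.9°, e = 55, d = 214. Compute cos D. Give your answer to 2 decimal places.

By the law of cosines, f² = d² + e² − 2·d·e·cos F = 42293, so f ≈ 205.65.
Law of cosines again: cos D = (e² + f² − d²)/(2·e·f) ≈ -0.02113, so ∠D ≈ 91.21°.

-0.02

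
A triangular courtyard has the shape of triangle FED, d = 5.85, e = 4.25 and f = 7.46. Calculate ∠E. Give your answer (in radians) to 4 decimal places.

By the law of cosines, cos E = (d² + f² − e²) / (2·d·f) ≈ 0.82275, so ∠E ≈ 0.605 rad.

0.6046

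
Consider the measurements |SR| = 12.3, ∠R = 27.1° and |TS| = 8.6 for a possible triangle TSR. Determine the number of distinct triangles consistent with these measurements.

|SR|·sin R = 12.3·sin(27.1°) ≈ 5.603.
Since |SR| sin R < |TS| < |SR| (5.603 < 8.6 < 12.3), two triangles exist.

2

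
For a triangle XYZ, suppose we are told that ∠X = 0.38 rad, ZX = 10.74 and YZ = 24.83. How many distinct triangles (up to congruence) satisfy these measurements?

1

ZX·sin X = 10.74·sin(0.38 rad) ≈ 3.984.
Since YZ ≥ ZX, exactly one triangle exists.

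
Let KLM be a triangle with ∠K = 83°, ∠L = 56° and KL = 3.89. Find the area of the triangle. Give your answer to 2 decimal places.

area ≈ 9.49

The third angle is ∠M = 180° − ∠K − ∠L = 41.00°.
Law of sines: LM = KL·sin K/sin M ≈ 5.8851.
Law of sines: MK = KL·sin L/sin M ≈ 4.9156.
Area = ½·KL·LM·sin L ≈ 9.4897.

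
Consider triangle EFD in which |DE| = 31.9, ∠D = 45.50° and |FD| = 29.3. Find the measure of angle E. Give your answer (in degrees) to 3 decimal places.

61.465

By the law of cosines, |EF|² = |FD|² + |DE|² − 2·|FD|·|DE|·cos D = 565.86, so |EF| ≈ 23.788.
Law of cosines again: cos E = (|DE|² + |EF|² − |FD|²)/(2·|DE|·|EF|) ≈ 0.47770, so ∠E ≈ 61.46°.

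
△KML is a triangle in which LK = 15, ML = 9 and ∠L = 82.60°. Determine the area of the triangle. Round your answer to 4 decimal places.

66.9378

Area = ½·ML·LK·sin L ≈ 66.938.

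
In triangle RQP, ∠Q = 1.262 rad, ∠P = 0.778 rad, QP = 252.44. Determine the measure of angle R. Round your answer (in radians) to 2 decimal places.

The third angle is ∠R = π − ∠Q − ∠P = 1.102 rad.

∠R ≈ 1.10 rad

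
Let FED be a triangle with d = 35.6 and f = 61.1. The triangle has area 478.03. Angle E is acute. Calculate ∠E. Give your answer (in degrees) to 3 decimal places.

From area = ½·d·f·sin E, we get sin E = 2·area/(d·f) ≈ 0.43954.
Taking the acute solution, ∠E ≈ 26.07°.

26.074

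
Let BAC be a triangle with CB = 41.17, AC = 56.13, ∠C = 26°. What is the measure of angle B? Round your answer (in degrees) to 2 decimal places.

By the law of cosines, BA² = AC² + CB² − 2·AC·CB·cos C = 691.55, so BA ≈ 26.297.
Law of cosines again: cos B = (CB² + BA² − AC²)/(2·CB·BA) ≈ -0.35286, so ∠B ≈ 110.66°.

∠B ≈ 110.66°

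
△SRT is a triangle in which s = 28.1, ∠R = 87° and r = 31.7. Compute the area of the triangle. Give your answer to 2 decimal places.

area ≈ 227.53

Law of sines: sin S = s·sin R/r ≈ 0.88522.
Since r ≥ s, only the acute value applies: ∠S ≈ 62.28°.
Then ∠T = 180° − ∠R − ∠S ≈ 30.72°.
Law of sines gives t = r·sin T/sin R ≈ 16.217.
Area = ½·r·s·sin T ≈ 227.53.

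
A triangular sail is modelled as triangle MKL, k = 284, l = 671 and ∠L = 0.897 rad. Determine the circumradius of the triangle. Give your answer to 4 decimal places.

429.3254

Law of sines: sin K = k·sin L/l ≈ 0.33075.
Since l ≥ k, only the acute value applies: ∠K ≈ 0.337 rad.
Then ∠M = π − ∠L − ∠K ≈ 1.907 rad.
Law of sines gives m = l·sin M/sin L ≈ 810.44.
Circumradius = l/(2 sin L) ≈ 429.33.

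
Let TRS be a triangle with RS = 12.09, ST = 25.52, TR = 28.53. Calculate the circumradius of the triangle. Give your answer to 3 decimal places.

14.270

By the law of cosines, cos T = (ST² + TR² − RS²) / (2·ST·TR) ≈ 0.90584, so ∠T ≈ 25.06°.
Circumradius = RS/(2 sin T) ≈ 14.27.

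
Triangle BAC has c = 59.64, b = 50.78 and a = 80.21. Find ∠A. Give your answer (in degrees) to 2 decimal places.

By the law of cosines, cos A = (c² + b² − a²) / (2·c·b) ≈ -0.04922, so ∠A ≈ 92.82°.

∠A ≈ 92.82°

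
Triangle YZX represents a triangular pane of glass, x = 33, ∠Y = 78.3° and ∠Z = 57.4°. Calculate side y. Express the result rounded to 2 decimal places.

46.27

The third angle is ∠X = 180° − ∠Y − ∠Z = 44.30°.
Law of sines: y = x·sin Y/sin X ≈ 46.268.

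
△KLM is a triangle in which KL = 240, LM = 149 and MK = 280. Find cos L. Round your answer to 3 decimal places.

cos L ≈ 0.020

By the law of cosines, cos L = (KL² + LM² − MK²) / (2·KL·LM) ≈ 0.01959, so ∠L ≈ 88.88°.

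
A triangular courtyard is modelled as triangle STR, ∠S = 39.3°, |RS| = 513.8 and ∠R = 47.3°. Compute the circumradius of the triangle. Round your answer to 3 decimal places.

257.353

The third angle is ∠T = 180° − ∠R − ∠S = 93.40°.
Law of sines: |TR| = |RS|·sin S/sin T ≈ 326.
Law of sines: |ST| = |RS|·sin R/sin T ≈ 378.26.
Circumradius = |RS|/(2 sin T) ≈ 257.35.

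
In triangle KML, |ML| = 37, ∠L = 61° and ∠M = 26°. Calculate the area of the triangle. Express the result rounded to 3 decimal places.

The third angle is ∠K = 180° − ∠M − ∠L = 93.00°.
Law of sines: |LK| = |ML|·sin M/sin K ≈ 16.242.
Law of sines: |KM| = |ML|·sin L/sin K ≈ 32.405.
Area = ½·|ML|·|LK|·sin L ≈ 262.8.

262.803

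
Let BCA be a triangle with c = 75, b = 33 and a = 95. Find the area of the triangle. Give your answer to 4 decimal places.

area ≈ 1094.3542

Semiperimeter s = (33 + 75 + 95)/2 = 101.5.
Heron's formula: area = √(101.5·68.5·26.5·6.5) ≈ 1094.4.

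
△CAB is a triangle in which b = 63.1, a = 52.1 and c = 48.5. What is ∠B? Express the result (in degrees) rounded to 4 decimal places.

77.6018

By the law of cosines, cos B = (c² + a² − b²) / (2·c·a) ≈ 0.21470, so ∠B ≈ 77.60°.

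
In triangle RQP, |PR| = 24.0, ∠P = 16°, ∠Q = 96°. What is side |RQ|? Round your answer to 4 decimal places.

6.6517

The third angle is ∠R = 180° − ∠Q − ∠P = 68.00°.
Law of sines: |RQ| = |PR|·sin P/sin Q ≈ 6.6517.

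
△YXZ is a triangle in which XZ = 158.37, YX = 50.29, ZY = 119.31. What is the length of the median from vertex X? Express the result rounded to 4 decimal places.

Median from X: ½√(2·YX² + 2·XZ² − ZY²) ≈ 101.22.

101.2243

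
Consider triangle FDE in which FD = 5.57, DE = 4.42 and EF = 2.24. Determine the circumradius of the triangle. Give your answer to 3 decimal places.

By the law of cosines, cos F = (EF² + FD² − DE²) / (2·EF·FD) ≈ 0.66147, so ∠F ≈ 48.59°.
Circumradius = DE/(2 sin F) ≈ 2.9468.

R ≈ 2.947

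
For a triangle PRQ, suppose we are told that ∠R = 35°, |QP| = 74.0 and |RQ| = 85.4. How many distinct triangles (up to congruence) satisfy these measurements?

|RQ|·sin R = 85.4·sin(35°) ≈ 48.98.
Since |RQ| sin R < |QP| < |RQ| (48.98 < 74.0 < 85.4), two triangles exist.

2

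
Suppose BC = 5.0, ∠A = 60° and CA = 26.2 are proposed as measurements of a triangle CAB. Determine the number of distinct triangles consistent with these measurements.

CA·sin A = 26.2·sin(60°) ≈ 22.69.
Since BC = 5.0 < 22.69 = CA sin A, no triangle exists.

0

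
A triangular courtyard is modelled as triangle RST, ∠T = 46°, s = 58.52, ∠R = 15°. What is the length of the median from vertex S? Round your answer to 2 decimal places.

m_S ≈ 21.26

The third angle is ∠S = 180° − ∠T − ∠R = 119.00°.
Law of sines: r = s·sin R/sin S ≈ 17.317.
Law of sines: t = s·sin T/sin S ≈ 48.13.
Median from S: ½√(2·t² + 2·r² − s²) ≈ 21.262.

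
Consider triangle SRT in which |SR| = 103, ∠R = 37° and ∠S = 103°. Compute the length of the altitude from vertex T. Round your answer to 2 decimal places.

h_T ≈ 93.96

The third angle is ∠T = 180° − ∠S − ∠R = 40.00°.
Law of sines: |RT| = |SR|·sin S/sin T ≈ 156.13.
Law of sines: |TS| = |SR|·sin R/sin T ≈ 96.435.
Area = ½·|SR|·|RT|·sin R ≈ 4839.1.
The altitude from T has length 2·area/|SR| ≈ 93.963.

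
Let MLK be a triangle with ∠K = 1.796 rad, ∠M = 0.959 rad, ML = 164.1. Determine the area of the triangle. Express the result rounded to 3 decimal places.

area ≈ 4263.409

The third angle is ∠L = π − ∠K − ∠M = 0.387 rad.
Law of sines: LK = ML·sin M/sin K ≈ 137.82.
Law of sines: KM = ML·sin L/sin K ≈ 63.474.
Area = ½·ML·LK·sin L ≈ 4263.4.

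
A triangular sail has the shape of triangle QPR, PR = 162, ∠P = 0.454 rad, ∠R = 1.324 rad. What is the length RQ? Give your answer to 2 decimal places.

The third angle is ∠Q = π − ∠P − ∠R = 1.364 rad.
Law of sines: RQ = PR·sin P/sin Q ≈ 72.6.

72.60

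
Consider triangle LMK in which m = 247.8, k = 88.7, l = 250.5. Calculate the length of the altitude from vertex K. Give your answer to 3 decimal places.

Semiperimeter s = (250.5 + 247.8 + 88.7)/2 = 293.5.
Heron's formula: area = √(293.5·43·45.7·204.8) ≈ 10868.
The altitude from K has length 2·area/k ≈ 245.06.

h_K ≈ 245.057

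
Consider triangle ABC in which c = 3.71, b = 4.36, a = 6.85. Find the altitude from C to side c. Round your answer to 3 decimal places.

h_C ≈ 3.921

Semiperimeter s = (6.85 + 4.36 + 3.71)/2 = 7.46.
Heron's formula: area = √(7.46·0.61·3.1·3.75) ≈ 7.2733.
The altitude from C has length 2·area/c ≈ 3.9209.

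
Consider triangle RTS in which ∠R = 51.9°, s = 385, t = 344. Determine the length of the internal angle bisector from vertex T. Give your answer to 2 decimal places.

t_T ≈ 307.07

By the law of cosines, r² = t² + s² − 2·t·s·cos R = 1.0312e+05, so r ≈ 321.12.
Law of cosines again: cos T = (s² + r² − t²)/(2·s·r) ≈ 0.53792, so ∠T ≈ 57.46°.
The bisector from T has length 2·s·r·cos(∠T/2)/(s+r) ≈ 307.07.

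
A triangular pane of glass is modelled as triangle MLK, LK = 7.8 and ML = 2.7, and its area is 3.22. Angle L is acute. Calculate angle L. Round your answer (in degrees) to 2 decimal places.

17.81

From area = ½·ML·LK·sin L, we get sin L = 2·area/(ML·LK) ≈ 0.30579.
Taking the acute solution, ∠L ≈ 17.81°.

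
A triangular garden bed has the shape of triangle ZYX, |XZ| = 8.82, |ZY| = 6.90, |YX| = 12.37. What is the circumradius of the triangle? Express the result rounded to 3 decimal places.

By the law of cosines, cos Z = (|XZ|² + |ZY|² − |YX|²) / (2·|XZ|·|ZY|) ≈ -0.22688, so ∠Z ≈ 103.11°.
Circumradius = |YX|/(2 sin Z) ≈ 6.3506.

6.351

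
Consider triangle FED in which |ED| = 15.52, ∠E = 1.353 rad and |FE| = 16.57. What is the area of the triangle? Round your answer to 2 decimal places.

Area = ½·|FE|·|ED|·sin E ≈ 125.55.

area ≈ 125.55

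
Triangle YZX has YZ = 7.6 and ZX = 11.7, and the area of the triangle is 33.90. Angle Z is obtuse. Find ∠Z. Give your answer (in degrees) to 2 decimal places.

∠Z ≈ 130.32°

From area = ½·YZ·ZX·sin Z, we get sin Z = 2·area/(YZ·ZX) ≈ 0.76248.
Taking the obtuse solution, ∠Z ≈ 130.32°.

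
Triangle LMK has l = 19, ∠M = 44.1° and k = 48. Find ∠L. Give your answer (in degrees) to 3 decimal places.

By the law of cosines, m² = k² + l² − 2·k·l·cos M = 1355.1, so m ≈ 36.812.
Law of cosines again: cos L = (m² + k² − l²)/(2·m·k) ≈ 0.93327, so ∠L ≈ 21.05°.

21.050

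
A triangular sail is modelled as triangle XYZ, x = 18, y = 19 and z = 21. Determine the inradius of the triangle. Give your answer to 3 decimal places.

Semiperimeter s = (18 + 19 + 21)/2 = 29.
Heron's formula: area = √(29·11·10·8) ≈ 159.75.
Inradius = area/s = 159.75/29 ≈ 5.5086.

5.509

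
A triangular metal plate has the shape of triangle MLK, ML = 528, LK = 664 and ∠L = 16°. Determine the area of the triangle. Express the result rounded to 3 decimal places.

Area = ½·ML·LK·sin L ≈ 48318.

area ≈ 48318.126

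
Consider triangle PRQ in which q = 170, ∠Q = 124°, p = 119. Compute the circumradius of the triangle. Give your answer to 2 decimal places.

Law of sines: sin P = p·sin Q/q ≈ 0.58033.
Since q ≥ p, only the acute value applies: ∠P ≈ 35.47°.
Then ∠R = 180° − ∠Q − ∠P ≈ 20.53°.
Law of sines gives r = q·sin R/sin Q ≈ 71.901.
Circumradius = q/(2 sin Q) ≈ 102.53.

102.53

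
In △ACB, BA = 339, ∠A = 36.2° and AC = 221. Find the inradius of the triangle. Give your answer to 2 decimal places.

57.69

By the law of cosines, CB² = BA² + AC² − 2·BA·AC·cos A = 42849, so CB ≈ 207.
Area = ½·BA·AC·sin A ≈ 22124.
Semiperimeter s = (207+339+221)/2 = 383.5.
Inradius = area/s = 22124/383.5 ≈ 57.689.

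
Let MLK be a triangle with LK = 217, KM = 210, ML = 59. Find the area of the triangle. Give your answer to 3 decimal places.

Semiperimeter s = (217 + 210 + 59)/2 = 243.
Heron's formula: area = √(243·26·33·184) ≈ 6193.8.

area ≈ 6193.779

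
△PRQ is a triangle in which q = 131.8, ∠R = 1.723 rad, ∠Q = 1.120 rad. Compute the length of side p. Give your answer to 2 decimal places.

43.08

The third angle is ∠P = π − ∠R − ∠Q = 0.299 rad.
Law of sines: p = q·sin P/sin Q ≈ 43.076.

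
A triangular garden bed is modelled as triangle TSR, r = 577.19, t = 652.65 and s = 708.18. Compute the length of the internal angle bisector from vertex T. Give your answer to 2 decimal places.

t_T ≈ 550.79

By the law of cosines, cos T = (s² + r² − t²) / (2·s·r) ≈ 0.49995, so ∠T ≈ 60.00°.
The bisector from T has length 2·s·r·cos(∠T/2)/(s+r) ≈ 550.79.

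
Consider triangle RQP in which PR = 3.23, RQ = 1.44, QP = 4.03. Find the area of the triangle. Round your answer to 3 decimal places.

Semiperimeter s = (4.03 + 3.23 + 1.44)/2 = 4.35.
Heron's formula: area = √(4.35·0.32·1.12·2.91) ≈ 2.13.

2.130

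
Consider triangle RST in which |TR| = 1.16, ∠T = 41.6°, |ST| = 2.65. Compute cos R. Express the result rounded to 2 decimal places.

-0.42

By the law of cosines, |RS|² = |ST|² + |TR|² − 2·|ST|·|TR|·cos T = 3.7706, so |RS| ≈ 1.9418.
Law of cosines again: cos R = (|TR|² + |RS|² − |ST|²)/(2·|TR|·|RS|) ≈ -0.42314, so ∠R ≈ 115.03°.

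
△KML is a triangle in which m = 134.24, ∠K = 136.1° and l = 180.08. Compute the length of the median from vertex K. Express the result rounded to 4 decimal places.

By the law of cosines, k² = m² + l² − 2·m·l·cos K = 85286, so k ≈ 292.04.
Median from K: ½√(2·m² + 2·l² − k²) ≈ 62.474.

m_K ≈ 62.4741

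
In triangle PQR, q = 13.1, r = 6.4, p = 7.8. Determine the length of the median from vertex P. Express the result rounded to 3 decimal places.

Median from P: ½√(2·q² + 2·r² − p²) ≈ 9.5433.

9.543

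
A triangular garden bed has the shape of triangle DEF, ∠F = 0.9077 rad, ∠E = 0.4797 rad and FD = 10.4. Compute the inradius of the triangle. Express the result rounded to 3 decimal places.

3.609

The third angle is ∠D = π − ∠E − ∠F = 1.7542 rad.
Law of sines: EF = FD·sin D/sin E ≈ 22.157.
Law of sines: DE = FD·sin F/sin E ≈ 17.759.
Area = ½·FD·EF·sin F ≈ 90.8.
Semiperimeter s = (22.157+10.4+17.759)/2 = 25.158.
Inradius = area/s = 90.8/25.158 ≈ 3.6092.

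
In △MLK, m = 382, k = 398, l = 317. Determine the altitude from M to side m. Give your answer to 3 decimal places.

295.329

Semiperimeter s = (382 + 317 + 398)/2 = 548.5.
Heron's formula: area = √(548.5·166.5·231.5·150.5) ≈ 56408.
The altitude from M has length 2·area/m ≈ 295.33.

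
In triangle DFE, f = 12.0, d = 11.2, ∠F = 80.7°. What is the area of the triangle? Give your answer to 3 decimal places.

Law of sines: sin D = d·sin F/f ≈ 0.92107.
Since f ≥ d, only the acute value applies: ∠D ≈ 67.08°.
Then ∠E = 180° − ∠F − ∠D ≈ 32.22°.
Law of sines gives e = f·sin E/sin F ≈ 6.4829.
Area = ½·f·d·sin E ≈ 35.827.

area ≈ 35.827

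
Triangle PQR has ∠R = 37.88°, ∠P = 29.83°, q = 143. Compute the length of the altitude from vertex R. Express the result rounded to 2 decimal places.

h_R ≈ 71.13

The third angle is ∠Q = 180° − ∠R − ∠P = 112.29°.
Law of sines: p = q·sin P/sin Q ≈ 76.877.
Law of sines: r = q·sin R/sin Q ≈ 94.894.
Area = ½·q·p·sin R ≈ 3375.
The altitude from R has length 2·area/r ≈ 71.132.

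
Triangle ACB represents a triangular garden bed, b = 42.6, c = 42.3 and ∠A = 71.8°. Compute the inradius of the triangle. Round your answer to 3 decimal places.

12.710

By the law of cosines, a² = c² + b² − 2·c·b·cos A = 2478.4, so a ≈ 49.784.
Area = ½·c·b·sin A ≈ 855.92.
Semiperimeter s = (49.784+42.3+42.6)/2 = 67.342.
Inradius = area/s = 855.92/67.342 ≈ 12.71.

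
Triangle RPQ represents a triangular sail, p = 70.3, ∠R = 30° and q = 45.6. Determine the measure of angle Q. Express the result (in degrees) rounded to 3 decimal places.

By the law of cosines, r² = p² + q² − 2·p·q·cos R = 1469, so r ≈ 38.328.
Law of cosines again: cos Q = (r² + p² − q²)/(2·r·p) ≈ 0.80383, so ∠Q ≈ 36.50°.

∠Q ≈ 36.503°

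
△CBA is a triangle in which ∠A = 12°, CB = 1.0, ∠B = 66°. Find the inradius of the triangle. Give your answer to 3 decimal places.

0.426

The third angle is ∠C = 180° − ∠B − ∠A = 102.00°.
Law of sines: BA = CB·sin C/sin A ≈ 4.7046.
Law of sines: AC = CB·sin B/sin A ≈ 4.3939.
Area = ½·CB·BA·sin B ≈ 2.1489.
Semiperimeter s = (4.7046+4.3939+1)/2 = 5.0493.
Inradius = area/s = 2.1489/5.0493 ≈ 0.4256.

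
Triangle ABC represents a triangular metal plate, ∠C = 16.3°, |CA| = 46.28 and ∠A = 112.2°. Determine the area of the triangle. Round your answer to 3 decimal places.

area ≈ 355.593

The third angle is ∠B = 180° − ∠C − ∠A = 51.50°.
Law of sines: |BC| = |CA|·sin A/sin B ≈ 54.752.
Law of sines: |AB| = |CA|·sin C/sin B ≈ 16.597.
Area = ½·|CA|·|BC|·sin C ≈ 355.59.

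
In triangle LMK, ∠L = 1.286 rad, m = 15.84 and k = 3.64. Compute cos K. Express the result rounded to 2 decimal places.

cos K ≈ 0.97

By the law of cosines, l² = m² + k² − 2·m·k·cos L = 231.76, so l ≈ 15.224.
Law of cosines again: cos K = (l² + m² − k²)/(2·l·m) ≈ 0.97332, so ∠K ≈ 0.232 rad.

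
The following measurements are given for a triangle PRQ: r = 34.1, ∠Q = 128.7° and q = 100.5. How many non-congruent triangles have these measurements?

r·sin Q = 34.1·sin(128.7°) ≈ 26.61.
Since ∠Q is not acute, a triangle exists only if q > r; here q > r, so there is exactly one triangle.

1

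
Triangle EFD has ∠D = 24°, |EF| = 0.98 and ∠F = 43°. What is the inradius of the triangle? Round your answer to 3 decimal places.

r ≈ 0.306

The third angle is ∠E = 180° − ∠F − ∠D = 113.00°.
Law of sines: |FD| = |EF|·sin E/sin D ≈ 2.2179.
Law of sines: |DE| = |EF|·sin F/sin D ≈ 1.6432.
Area = ½·|EF|·|FD|·sin F ≈ 0.74117.
Semiperimeter s = (2.2179+1.6432+0.98)/2 = 2.4206.
Inradius = area/s = 0.74117/2.4206 ≈ 0.3062.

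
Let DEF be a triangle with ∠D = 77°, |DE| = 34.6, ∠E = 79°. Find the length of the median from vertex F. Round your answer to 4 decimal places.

The third angle is ∠F = 180° − ∠D − ∠E = 24.00°.
Law of sines: |EF| = |DE|·sin D/sin F ≈ 82.887.
Law of sines: |FD| = |DE|·sin E/sin F ≈ 83.504.
Median from F: ½√(2·|EF|² + 2·|FD|² − |DE|²) ≈ 81.378.

m_F ≈ 81.3777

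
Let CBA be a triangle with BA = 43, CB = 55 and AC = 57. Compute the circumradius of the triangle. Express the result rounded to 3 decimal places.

By the law of cosines, cos C = (AC² + CB² − BA²) / (2·AC·CB) ≈ 0.70574, so ∠C ≈ 0.787 rad.
Circumradius = BA/(2 sin C) ≈ 30.347.

30.347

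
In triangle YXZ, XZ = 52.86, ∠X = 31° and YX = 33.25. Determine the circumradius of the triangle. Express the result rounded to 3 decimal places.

By the law of cosines, ZY² = YX² + XZ² − 2·YX·XZ·cos X = 886.64, so ZY ≈ 29.776.
Area = ½·YX·XZ·sin X ≈ 452.61.
Circumradius = ZY/(2 sin X) ≈ 28.907.

28.907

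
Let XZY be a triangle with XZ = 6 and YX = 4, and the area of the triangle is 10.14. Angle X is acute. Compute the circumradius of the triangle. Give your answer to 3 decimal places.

3.036

From area = ½·YX·XZ·sin X, we get sin X = 2·area/(YX·XZ) ≈ 0.84500.
Taking the acute solution, ∠X ≈ 57.67°.
Law of cosines then gives ZY ≈ 5.1314.
Circumradius = ZY/(2 sin X) ≈ 3.0363.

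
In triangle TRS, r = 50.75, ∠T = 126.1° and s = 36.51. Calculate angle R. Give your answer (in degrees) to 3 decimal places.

31.693

By the law of cosines, t² = r² + s² − 2·r·s·cos T = 6092, so t ≈ 78.051.
Law of cosines again: cos R = (s² + t² − r²)/(2·s·t) ≈ 0.85088, so ∠R ≈ 31.69°.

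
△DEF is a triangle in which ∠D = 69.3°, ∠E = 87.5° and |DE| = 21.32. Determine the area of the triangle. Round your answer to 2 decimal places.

539.16

The third angle is ∠F = 180° − ∠D − ∠E = 23.20°.
Law of sines: |EF| = |DE|·sin D/sin F ≈ 50.626.
Law of sines: |FD| = |DE|·sin E/sin F ≈ 54.068.
Area = ½·|DE|·|EF|·sin E ≈ 539.16.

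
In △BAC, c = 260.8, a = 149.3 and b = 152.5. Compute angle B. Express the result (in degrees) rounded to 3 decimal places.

By the law of cosines, cos B = (a² + c² − b²) / (2·a·c) ≈ 0.86101, so ∠B ≈ 30.57°.

30.570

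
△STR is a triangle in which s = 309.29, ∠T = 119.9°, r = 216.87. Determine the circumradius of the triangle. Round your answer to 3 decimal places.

264.036

By the law of cosines, t² = r² + s² − 2·r·s·cos T = 2.0957e+05, so t ≈ 457.78.
Area = ½·r·s·sin T ≈ 29074.
Circumradius = t/(2 sin T) ≈ 264.04.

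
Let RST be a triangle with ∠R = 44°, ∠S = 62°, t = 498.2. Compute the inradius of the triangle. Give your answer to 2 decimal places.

120.36

The third angle is ∠T = 180° − ∠R − ∠S = 74.00°.
Law of sines: r = t·sin R/sin T ≈ 360.03.
Law of sines: s = t·sin S/sin T ≈ 457.61.
Area = ½·t·r·sin S ≈ 79185.
Semiperimeter p = (360.03+457.61+498.2)/2 = 657.92.
Inradius = area/p = 79185/657.92 ≈ 120.36.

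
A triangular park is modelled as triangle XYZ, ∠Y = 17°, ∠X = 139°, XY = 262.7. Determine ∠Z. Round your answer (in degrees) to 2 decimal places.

24.00

The third angle is ∠Z = 180° − ∠X − ∠Y = 24.00°.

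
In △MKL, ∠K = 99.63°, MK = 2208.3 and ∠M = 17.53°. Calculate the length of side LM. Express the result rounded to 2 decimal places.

The third angle is ∠L = 180° − ∠M − ∠K = 62.84°.
Law of sines: LM = MK·sin K/sin L ≈ 2447.

2447.00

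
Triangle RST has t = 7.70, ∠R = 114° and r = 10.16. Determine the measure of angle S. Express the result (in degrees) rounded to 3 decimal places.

∠S ≈ 22.183°

Law of sines: sin T = t·sin R/r ≈ 0.69235.
Since r ≥ t, only the acute value applies: ∠T ≈ 43.82°.
Then ∠S = 180° − ∠R − ∠T ≈ 22.18°.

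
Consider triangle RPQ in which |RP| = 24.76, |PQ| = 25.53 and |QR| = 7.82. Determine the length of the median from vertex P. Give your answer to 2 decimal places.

24.84

Median from P: ½√(2·|RP|² + 2·|PQ|² − |QR|²) ≈ 24.842.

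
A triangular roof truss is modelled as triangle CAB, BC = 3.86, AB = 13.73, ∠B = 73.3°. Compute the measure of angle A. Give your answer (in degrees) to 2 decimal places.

16.33

By the law of cosines, CA² = AB² + BC² − 2·AB·BC·cos B = 172.95, so CA ≈ 13.151.
Law of cosines again: cos A = (CA² + AB² − BC²)/(2·CA·AB) ≈ 0.95967, so ∠A ≈ 16.33°.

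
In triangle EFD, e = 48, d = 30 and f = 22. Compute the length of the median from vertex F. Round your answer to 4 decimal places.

38.4838

Median from F: ½√(2·d² + 2·e² − f²) ≈ 38.484.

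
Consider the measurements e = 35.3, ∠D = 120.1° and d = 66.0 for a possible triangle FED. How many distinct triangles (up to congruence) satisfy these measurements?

1

e·sin D = 35.3·sin(120.1°) ≈ 30.54.
Since ∠D is not acute, a triangle exists only if d > e; here d > e, so there is exactly one triangle.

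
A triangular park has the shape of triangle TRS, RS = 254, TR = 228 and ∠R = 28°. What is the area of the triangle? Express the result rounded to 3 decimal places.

area ≈ 13594.019

Area = ½·TR·RS·sin R ≈ 13594.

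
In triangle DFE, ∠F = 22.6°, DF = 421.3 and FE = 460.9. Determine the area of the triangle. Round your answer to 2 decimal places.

Area = ½·DF·FE·sin F ≈ 37311.

37310.69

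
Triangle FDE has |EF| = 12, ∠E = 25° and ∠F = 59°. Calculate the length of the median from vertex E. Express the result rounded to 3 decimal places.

The third angle is ∠D = 180° − ∠E − ∠F = 96.00°.
Law of sines: |DE| = |EF|·sin F/sin D ≈ 10.343.
Law of sines: |FD| = |EF|·sin E/sin D ≈ 5.0994.
Median from E: ½√(2·|DE|² + 2·|EF|² − |FD|²) ≈ 10.908.

m_E ≈ 10.908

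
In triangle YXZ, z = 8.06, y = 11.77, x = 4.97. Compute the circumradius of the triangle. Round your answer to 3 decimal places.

R ≈ 7.427

By the law of cosines, cos Y = (x² + z² − y²) / (2·x·z) ≈ -0.60997, so ∠Y ≈ 127.59°.
Circumradius = y/(2 sin Y) ≈ 7.4266.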